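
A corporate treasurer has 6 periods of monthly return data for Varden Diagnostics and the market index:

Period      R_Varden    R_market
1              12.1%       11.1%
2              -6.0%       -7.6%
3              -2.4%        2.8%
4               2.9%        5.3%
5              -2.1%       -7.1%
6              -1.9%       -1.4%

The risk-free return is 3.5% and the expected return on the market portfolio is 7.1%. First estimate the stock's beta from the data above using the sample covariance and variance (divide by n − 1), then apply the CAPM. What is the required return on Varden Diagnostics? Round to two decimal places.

6.25%

Mean R_i = (12.1 − 6.0 − 2.4 + 2.9 − 2.1 − 1.9) / 6 = 0.4333%
Mean R_m = (11.1 − 7.6 + 2.8 + 5.3 − 7.1 − 1.4) / 6 = 0.5167%
Σ(R_i − R̄_i)(R_m − R̄_m) = 204.7867  ⇒  Cov = 204.7867 / 5 = 40.9573
Σ(R_m − R̄_m)² = 267.6683  ⇒  Var(R_m) = 267.6683 / 5 = 53.5337
β = Cov / Var(R_m) = 40.9573 / 53.5337 = 0.7651
MRP = 7.1% − 3.5% = 3.60%
E(R) = R_f + β × MRP = 3.5% + 0.7651 × 3.6% = 6.25%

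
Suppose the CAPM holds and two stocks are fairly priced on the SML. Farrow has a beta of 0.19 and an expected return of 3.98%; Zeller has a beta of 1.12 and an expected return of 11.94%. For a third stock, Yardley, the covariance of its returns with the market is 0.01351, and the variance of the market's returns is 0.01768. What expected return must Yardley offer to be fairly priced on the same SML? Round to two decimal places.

MRP = (11.94% − 3.98%) / (1.12 − 0.19) = 8.5591%
R_f = 3.98% − 0.19 × 8.5591% = 2.3538%
β_Yardley = Cov / Var(R_m) = 0.01351 / 0.01768 = 0.7641
E(R_Yardley) = R_f + β × MRP = 2.3538% + 0.7641 × 8.5591% = 8.89%

8.89%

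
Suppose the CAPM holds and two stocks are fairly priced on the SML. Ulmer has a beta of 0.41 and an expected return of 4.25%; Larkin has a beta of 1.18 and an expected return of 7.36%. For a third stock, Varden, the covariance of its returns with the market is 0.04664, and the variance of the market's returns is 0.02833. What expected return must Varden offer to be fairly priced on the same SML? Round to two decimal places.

9.24%

MRP = (7.36% − 4.25%) / (1.18 − 0.41) = 4.0390%
R_f = 4.25% − 0.41 × 4.0390% = 2.5940%
β_Varden = Cov / Var(R_m) = 0.04664 / 0.02833 = 1.6463
E(R_Varden) = R_f + β × MRP = 2.5940% + 1.6463 × 4.0390% = 9.24%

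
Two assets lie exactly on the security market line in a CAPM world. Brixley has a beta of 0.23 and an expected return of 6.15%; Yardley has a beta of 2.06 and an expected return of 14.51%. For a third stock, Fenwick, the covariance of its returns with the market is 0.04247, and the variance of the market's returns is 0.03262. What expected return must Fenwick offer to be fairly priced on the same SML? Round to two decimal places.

MRP = (14.51% − 6.15%) / (2.06 − 0.23) = 4.5683%
R_f = 6.15% − 0.23 × 4.5683% = 5.0993%
β_Fenwick = Cov / Var(R_m) = 0.04247 / 0.03262 = 1.3020
E(R_Fenwick) = R_f + β × MRP = 5.0993% + 1.3020 × 4.5683% = 11.05%

11.05%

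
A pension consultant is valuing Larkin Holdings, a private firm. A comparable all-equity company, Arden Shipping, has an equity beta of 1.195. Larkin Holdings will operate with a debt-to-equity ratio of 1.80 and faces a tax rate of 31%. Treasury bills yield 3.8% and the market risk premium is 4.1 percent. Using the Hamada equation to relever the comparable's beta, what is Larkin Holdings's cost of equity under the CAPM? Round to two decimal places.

β_L = β_U × [1 + (1 − t)(D/E)] = 1.195 × [1 + (1 − 0.31) × 1.80]
    = 1.195 × [1 + 0.69 × 1.80] = 1.195 × 2.2420 = 2.6792
E(R) = R_f + β_L × MRP = 3.8% + 2.6792 × 4.1% = 14.78%

14.78%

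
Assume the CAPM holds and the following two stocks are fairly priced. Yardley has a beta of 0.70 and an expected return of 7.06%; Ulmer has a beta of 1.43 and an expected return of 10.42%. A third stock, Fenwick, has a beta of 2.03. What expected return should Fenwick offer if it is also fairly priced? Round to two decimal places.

MRP (SML slope) = (10.42% − 7.06%) / (1.43 − 0.70) = 3.36% / 0.73 = 4.6027%
R_f (intercept) = 7.06% − 0.70 × 4.6027% = 3.8381%
E(R_Fenwick) = R_f + β × MRP = 3.8381% + 2.03 × 4.6027% = 13.18%

13.18%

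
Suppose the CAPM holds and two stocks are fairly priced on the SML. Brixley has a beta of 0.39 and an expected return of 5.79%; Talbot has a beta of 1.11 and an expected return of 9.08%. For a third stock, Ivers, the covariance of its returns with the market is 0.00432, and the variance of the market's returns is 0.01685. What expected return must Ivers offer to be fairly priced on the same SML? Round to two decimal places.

MRP = (9.08% − 5.79%) / (1.11 − 0.39) = 4.5694%
R_f = 5.79% − 0.39 × 4.5694% = 4.0079%
β_Ivers = Cov / Var(R_m) = 0.00432 / 0.01685 = 0.2564
E(R_Ivers) = R_f + β × MRP = 4.0079% + 0.2564 × 4.5694% = 5.18%

5.18%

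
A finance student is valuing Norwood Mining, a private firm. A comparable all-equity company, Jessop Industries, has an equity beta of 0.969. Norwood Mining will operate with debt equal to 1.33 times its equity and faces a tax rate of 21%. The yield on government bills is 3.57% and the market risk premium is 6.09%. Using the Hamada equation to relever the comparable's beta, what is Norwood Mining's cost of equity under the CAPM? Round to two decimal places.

15.67%

β_L = β_U × [1 + (1 − t)(D/E)] = 0.969 × [1 + (1 − 0.21) × 1.33]
    = 0.969 × [1 + 0.79 × 1.33] = 0.969 × 2.0507 = 1.9871
E(R) = R_f + β_L × MRP = 3.57% + 1.9871 × 6.09% = 15.67%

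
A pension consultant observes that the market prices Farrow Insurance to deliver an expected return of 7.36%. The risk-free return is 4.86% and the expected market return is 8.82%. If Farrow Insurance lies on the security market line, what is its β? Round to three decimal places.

MRP = 8.82% − 4.86% = 3.96%
β = (E(R) − R_f) / MRP = (7.36% − 4.86%) / 3.96% = 2.50% / 3.96% = 0.631

0.631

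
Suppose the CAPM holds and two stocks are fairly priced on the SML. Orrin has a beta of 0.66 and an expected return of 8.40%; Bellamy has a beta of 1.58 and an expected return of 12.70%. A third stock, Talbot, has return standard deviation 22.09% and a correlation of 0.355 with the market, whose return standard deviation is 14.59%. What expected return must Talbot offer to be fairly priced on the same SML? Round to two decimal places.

MRP = (12.70% − 8.40%) / (1.58 − 0.66) = 4.6739%
R_f = 8.40% − 0.66 × 4.6739% = 5.3152%
β_Talbot = ρ·σ_i/σ_m = 0.355 × 22.09 / 14.59 = 0.5375
E(R_Talbot) = R_f + β × MRP = 5.3152% + 0.5375 × 4.6739% = 7.83%

7.83%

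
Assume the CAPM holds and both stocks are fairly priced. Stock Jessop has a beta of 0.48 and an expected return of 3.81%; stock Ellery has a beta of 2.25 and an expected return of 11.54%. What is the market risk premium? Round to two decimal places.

4.37%

Both satisfy E(R) = R_f + β·MRP, so the slope of the SML is
MRP = (11.54% − 3.81%) / (2.25 − 0.48) = 7.73% / 1.77 = 4.3672%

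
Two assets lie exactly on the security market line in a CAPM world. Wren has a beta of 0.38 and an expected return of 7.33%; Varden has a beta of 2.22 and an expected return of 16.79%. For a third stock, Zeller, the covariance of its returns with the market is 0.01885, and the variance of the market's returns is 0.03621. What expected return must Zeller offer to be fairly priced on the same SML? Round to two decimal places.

8.05%

MRP = (16.79% − 7.33%) / (2.22 − 0.38) = 5.1413%
R_f = 7.33% − 0.38 × 5.1413% = 5.3763%
β_Zeller = Cov / Var(R_m) = 0.01885 / 0.03621 = 0.5206
E(R_Zeller) = R_f + β × MRP = 5.3763% + 0.5206 × 5.1413% = 8.05%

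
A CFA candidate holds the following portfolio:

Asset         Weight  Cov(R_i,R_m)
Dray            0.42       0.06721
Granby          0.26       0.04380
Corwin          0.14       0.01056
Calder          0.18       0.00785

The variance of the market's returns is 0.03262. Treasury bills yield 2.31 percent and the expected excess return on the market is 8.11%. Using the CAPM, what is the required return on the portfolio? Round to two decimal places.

β_Dray = 0.06721 / 0.03262 = 2.0604
β_Granby = 0.04380 / 0.03262 = 1.3427
β_Corwin = 0.01056 / 0.03262 = 0.3237
β_Calder = 0.00785 / 0.03262 = 0.2406
β_P = Σ w_i β_i = 0.42×2.0604 + 0.26×1.3427 + 0.14×0.3237 + 0.18×0.2406 = 1.3031
E(R_P) = R_f + β_P × MRP = 2.31% + 1.3031 × 8.11% = 12.88%

12.88%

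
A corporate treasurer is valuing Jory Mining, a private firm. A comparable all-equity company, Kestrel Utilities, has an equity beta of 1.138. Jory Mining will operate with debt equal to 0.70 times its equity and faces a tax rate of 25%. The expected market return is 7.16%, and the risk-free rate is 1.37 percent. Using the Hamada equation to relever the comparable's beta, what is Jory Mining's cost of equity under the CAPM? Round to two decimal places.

11.42%

β_L = β_U × [1 + (1 − t)(D/E)] = 1.138 × [1 + (1 − 0.25) × 0.70]
    = 1.138 × [1 + 0.75 × 0.70] = 1.138 × 1.5250 = 1.7355
MRP = 7.16% − 1.37% = 5.79%
E(R) = R_f + β_L × MRP = 1.37% + 1.7355 × 5.79% = 11.42%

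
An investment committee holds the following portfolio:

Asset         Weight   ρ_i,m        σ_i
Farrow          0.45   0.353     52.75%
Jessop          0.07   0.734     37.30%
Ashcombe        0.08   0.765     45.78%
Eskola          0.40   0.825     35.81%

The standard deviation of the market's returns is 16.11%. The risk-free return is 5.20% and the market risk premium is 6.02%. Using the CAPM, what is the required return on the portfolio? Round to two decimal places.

14.51%

β_Farrow = 0.353 × 52.75% / 16.11% = 1.1559
β_Jessop = 0.734 × 37.30% / 16.11% = 1.6995
β_Ashcombe = 0.765 × 45.78% / 16.11% = 2.1739
β_Eskola = 0.825 × 35.81% / 16.11% = 1.8338
β_P = Σ w_i β_i = 0.45×1.1559 + 0.07×1.6995 + 0.08×2.1739 + 0.40×1.8338 = 1.5466
E(R_P) = R_f + β_P × MRP = 5.20% + 1.5466 × 6.02% = 14.51%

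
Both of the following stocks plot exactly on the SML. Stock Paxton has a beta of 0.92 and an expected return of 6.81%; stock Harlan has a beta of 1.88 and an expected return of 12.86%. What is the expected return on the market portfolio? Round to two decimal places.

Both satisfy E(R) = R_f + β·MRP, so the slope of the SML is
MRP = (12.86% − 6.81%) / (1.88 − 0.92) = 6.05% / 0.96 = 6.3021%
R_f = E(R_Paxton) − β_Paxton·MRP = 6.81% − 0.92 × 6.3021% = 1.0121%
E(R_m) = R_f + MRP = 1.0121% + 6.3021% = 7.31%

7.31%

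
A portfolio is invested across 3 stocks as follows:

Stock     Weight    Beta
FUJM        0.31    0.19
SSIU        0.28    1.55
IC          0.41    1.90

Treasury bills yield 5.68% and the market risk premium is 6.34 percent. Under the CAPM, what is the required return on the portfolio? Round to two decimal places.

β_P = Σ w_i β_i = 0.31×0.19 + 0.28×1.55 + 0.41×1.90 = 1.2719
E(R_P) = R_f + β_P × MRP = 5.68% + 1.2719 × 6.34% = 13.74%

13.74%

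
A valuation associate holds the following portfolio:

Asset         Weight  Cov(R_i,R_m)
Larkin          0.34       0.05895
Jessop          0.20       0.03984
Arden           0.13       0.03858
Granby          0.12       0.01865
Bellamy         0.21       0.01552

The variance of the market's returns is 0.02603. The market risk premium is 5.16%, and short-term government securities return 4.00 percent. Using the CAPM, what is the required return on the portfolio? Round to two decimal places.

β_Larkin = 0.05895 / 0.02603 = 2.2647
β_Jessop = 0.03984 / 0.02603 = 1.5305
β_Arden = 0.03858 / 0.02603 = 1.4821
β_Granby = 0.01865 / 0.02603 = 0.7165
β_Bellamy = 0.01552 / 0.02603 = 0.5962
β_P = Σ w_i β_i = 0.34×2.2647 + 0.20×1.5305 + 0.13×1.4821 + 0.12×0.7165 + 0.21×0.5962 = 1.4800
E(R_P) = R_f + β_P × MRP = 4.00% + 1.4800 × 5.16% = 11.64%

11.64%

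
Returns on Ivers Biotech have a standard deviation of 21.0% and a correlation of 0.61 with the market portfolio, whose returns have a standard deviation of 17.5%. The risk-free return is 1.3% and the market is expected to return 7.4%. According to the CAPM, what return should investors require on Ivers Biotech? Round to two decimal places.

β = ρ × σ_i / σ_m = 0.61 × 21.0% / 17.5% = 0.7320
MRP = 7.4% − 1.3% = 6.10%
E(R) = 1.3% + 0.7320 × 6.1% = 5.77%

5.77%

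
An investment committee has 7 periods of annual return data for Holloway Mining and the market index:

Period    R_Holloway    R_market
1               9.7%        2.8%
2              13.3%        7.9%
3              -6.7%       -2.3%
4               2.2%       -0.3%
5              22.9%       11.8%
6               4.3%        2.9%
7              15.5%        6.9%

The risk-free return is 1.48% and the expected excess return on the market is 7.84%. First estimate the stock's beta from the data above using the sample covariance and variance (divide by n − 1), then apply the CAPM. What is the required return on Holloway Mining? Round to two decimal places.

16.47%

Mean R_i = (9.7 + 13.3 − 6.7 + 2.2 + 22.9 + 4.3 + 15.5) / 7 = 8.7429%
Mean R_m = (2.8 + 7.9 − 2.3 − 0.3 + 11.8 + 2.9 + 6.9) / 7 = 4.2429%
Σ(R_i − R̄_i)(R_m − R̄_m) = 276.9571  ⇒  Cov = 276.9571 / 6 = 46.1595
Σ(R_m − R̄_m)² = 144.8771  ⇒  Var(R_m) = 144.8771 / 6 = 24.1462
β = Cov / Var(R_m) = 46.1595 / 24.1462 = 1.9117
E(R) = R_f + β × MRP = 1.48% + 1.9117 × 7.84% = 16.47%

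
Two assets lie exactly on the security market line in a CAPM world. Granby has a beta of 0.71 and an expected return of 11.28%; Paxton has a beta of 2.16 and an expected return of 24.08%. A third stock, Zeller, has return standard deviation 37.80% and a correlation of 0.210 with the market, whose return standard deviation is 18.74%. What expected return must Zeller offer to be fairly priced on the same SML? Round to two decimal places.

MRP = (24.08% − 11.28%) / (2.16 − 0.71) = 8.8276%
R_f = 11.28% − 0.71 × 8.8276% = 5.0124%
β_Zeller = ρ·σ_i/σ_m = 0.210 × 37.80 / 18.74 = 0.4236
E(R_Zeller) = R_f + β × MRP = 5.0124% + 0.4236 × 8.8276% = 8.75%

8.75%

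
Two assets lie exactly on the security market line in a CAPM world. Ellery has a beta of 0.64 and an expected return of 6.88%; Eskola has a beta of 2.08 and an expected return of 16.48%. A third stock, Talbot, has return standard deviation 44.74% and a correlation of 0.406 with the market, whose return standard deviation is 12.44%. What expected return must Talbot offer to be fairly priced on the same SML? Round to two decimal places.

12.35%

MRP = (16.48% − 6.88%) / (2.08 − 0.64) = 6.6667%
R_f = 6.88% − 0.64 × 6.6667% = 2.6133%
β_Talbot = ρ·σ_i/σ_m = 0.406 × 44.74 / 12.44 = 1.4602
E(R_Talbot) = R_f + β × MRP = 2.6133% + 1.4602 × 6.6667% = 12.35%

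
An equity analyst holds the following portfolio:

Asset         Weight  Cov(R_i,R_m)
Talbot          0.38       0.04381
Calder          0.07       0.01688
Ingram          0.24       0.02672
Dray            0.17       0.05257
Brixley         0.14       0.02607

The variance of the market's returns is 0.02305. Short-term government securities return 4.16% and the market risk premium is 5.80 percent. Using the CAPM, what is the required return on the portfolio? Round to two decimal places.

13.43%

β_Talbot = 0.04381 / 0.02305 = 1.9007
β_Calder = 0.01688 / 0.02305 = 0.7323
β_Ingram = 0.02672 / 0.02305 = 1.1592
β_Dray = 0.05257 / 0.02305 = 2.2807
β_Brixley = 0.02607 / 0.02305 = 1.1310
β_P = Σ w_i β_i = 0.38×1.9007 + 0.07×0.7323 + 0.24×1.1592 + 0.17×2.2807 + 0.14×1.1310 = 1.5978
E(R_P) = R_f + β_P × MRP = 4.16% + 1.5978 × 5.80% = 13.43%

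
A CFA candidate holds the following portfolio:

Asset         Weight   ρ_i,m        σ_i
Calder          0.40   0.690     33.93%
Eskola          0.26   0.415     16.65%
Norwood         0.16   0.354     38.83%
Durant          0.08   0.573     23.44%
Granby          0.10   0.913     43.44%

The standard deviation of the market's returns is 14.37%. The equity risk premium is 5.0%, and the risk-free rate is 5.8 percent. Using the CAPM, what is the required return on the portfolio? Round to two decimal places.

β_Calder = 0.690 × 33.93% / 14.37% = 1.6292
β_Eskola = 0.415 × 16.65% / 14.37% = 0.4808
β_Norwood = 0.354 × 38.83% / 14.37% = 0.9566
β_Durant = 0.573 × 23.44% / 14.37% = 0.9347
β_Granby = 0.913 × 43.44% / 14.37% = 2.7600
β_P = Σ w_i β_i = 0.40×1.6292 + 0.26×0.4808 + 0.16×0.9566 + 0.08×0.9347 + 0.10×2.7600 = 1.2805
E(R_P) = R_f + β_P × MRP = 5.8% + 1.2805 × 5.0% = 12.20%

12.20%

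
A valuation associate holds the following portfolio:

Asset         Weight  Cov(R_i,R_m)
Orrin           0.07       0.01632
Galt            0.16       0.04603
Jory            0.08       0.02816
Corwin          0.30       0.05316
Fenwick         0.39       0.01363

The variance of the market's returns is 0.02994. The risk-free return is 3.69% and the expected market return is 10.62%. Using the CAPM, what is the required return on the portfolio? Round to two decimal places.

11.10%

β_Orrin = 0.01632 / 0.02994 = 0.5451
β_Galt = 0.04603 / 0.02994 = 1.5374
β_Jory = 0.02816 / 0.02994 = 0.9405
β_Corwin = 0.05316 / 0.02994 = 1.7756
β_Fenwick = 0.01363 / 0.02994 = 0.4552
β_P = Σ w_i β_i = 0.07×0.5451 + 0.16×1.5374 + 0.08×0.9405 + 0.30×1.7756 + 0.39×0.4552 = 1.0696
MRP = 10.62% − 3.69% = 6.93%
E(R_P) = R_f + β_P × MRP = 3.69% + 1.0696 × 6.93% = 11.10%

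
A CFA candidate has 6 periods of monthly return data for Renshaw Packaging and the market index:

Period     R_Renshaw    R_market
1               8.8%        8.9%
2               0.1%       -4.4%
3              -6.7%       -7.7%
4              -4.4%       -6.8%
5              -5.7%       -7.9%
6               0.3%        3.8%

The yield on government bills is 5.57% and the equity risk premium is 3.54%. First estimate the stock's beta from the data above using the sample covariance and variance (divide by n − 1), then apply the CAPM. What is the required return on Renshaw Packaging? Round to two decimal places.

Mean R_i = (8.8 + 0.1 − 6.7 − 4.4 − 5.7 + 0.3) / 6 = -1.2667%
Mean R_m = (8.9 − 4.4 − 7.7 − 6.8 − 7.9 + 3.8) / 6 = -2.3500%
Σ(R_i − R̄_i)(R_m − R̄_m) = 187.7000  ⇒  Cov = 187.7000 / 5 = 37.5400
Σ(R_m − R̄_m)² = 247.8150  ⇒  Var(R_m) = 247.8150 / 5 = 49.5630
β = Cov / Var(R_m) = 37.5400 / 49.5630 = 0.7574
E(R) = R_f + β × MRP = 5.57% + 0.7574 × 3.54% = 8.25%

8.25%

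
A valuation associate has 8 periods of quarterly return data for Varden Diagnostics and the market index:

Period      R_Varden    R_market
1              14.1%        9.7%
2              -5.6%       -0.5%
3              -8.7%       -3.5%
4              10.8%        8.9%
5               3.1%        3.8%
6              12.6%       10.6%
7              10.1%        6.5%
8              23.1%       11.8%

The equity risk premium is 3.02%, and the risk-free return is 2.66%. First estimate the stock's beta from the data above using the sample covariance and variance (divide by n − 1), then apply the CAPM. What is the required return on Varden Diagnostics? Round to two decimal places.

Mean R_i = (14.1 − 5.6 − 8.7 + 10.8 + 3.1 + 12.6 + 10.1 + 23.1) / 8 = 7.4375%
Mean R_m = (9.7 − 0.5 − 3.5 + 8.9 + 3.8 + 10.6 + 6.5 + 11.8) / 8 = 5.9125%
Σ(R_i − R̄_i)(R_m − R̄_m) = 397.9163  ⇒  Cov = 397.9163 / 7 = 56.8452
Σ(R_m − R̄_m)² = 214.4288  ⇒  Var(R_m) = 214.4288 / 7 = 30.6327
β = Cov / Var(R_m) = 56.8452 / 30.6327 = 1.8557
E(R) = R_f + β × MRP = 2.66% + 1.8557 × 3.02% = 8.26%

8.26%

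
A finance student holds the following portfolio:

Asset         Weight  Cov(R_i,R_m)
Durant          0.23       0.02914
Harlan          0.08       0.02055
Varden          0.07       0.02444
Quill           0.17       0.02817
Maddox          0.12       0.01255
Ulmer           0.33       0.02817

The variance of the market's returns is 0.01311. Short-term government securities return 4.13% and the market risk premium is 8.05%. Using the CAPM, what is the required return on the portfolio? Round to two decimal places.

β_Durant = 0.02914 / 0.01311 = 2.2227
β_Harlan = 0.02055 / 0.01311 = 1.5675
β_Varden = 0.02444 / 0.01311 = 1.8642
β_Quill = 0.02817 / 0.01311 = 2.1487
β_Maddox = 0.01255 / 0.01311 = 0.9573
β_Ulmer = 0.02817 / 0.01311 = 2.1487
β_P = Σ w_i β_i = 0.23×2.2227 + 0.08×1.5675 + 0.07×1.8642 + 0.17×2.1487 + 0.12×0.9573 + 0.33×2.1487 = 1.9563
E(R_P) = R_f + β_P × MRP = 4.13% + 1.9563 × 8.05% = 19.88%

19.88%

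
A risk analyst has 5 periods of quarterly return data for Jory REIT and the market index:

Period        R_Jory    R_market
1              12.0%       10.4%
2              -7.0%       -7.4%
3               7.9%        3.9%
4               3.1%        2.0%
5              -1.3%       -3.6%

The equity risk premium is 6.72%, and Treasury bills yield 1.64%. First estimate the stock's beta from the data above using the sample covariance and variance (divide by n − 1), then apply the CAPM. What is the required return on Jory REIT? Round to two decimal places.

Mean R_i = (12.0 − 7.0 + 7.9 + 3.1 − 1.3) / 5 = 2.9400%
Mean R_m = (10.4 − 7.4 + 3.9 + 2.0 − 3.6) / 5 = 1.0600%
Σ(R_i − R̄_i)(R_m − R̄_m) = 202.7080  ⇒  Cov = 202.7080 / 4 = 50.6770
Σ(R_m − R̄_m)² = 189.4720  ⇒  Var(R_m) = 189.4720 / 4 = 47.3680
β = Cov / Var(R_m) = 50.6770 / 47.3680 = 1.0699
E(R) = R_f + β × MRP = 1.64% + 1.0699 × 6.72% = 8.83%

8.83%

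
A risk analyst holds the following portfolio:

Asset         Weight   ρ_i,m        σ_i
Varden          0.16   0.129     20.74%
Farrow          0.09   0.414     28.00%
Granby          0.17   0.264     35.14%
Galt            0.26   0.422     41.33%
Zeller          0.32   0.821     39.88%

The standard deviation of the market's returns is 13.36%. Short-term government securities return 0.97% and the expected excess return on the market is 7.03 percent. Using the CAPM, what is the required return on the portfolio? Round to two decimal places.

10.47%

β_Varden = 0.129 × 20.74% / 13.36% = 0.2003
β_Farrow = 0.414 × 28.00% / 13.36% = 0.8677
β_Granby = 0.264 × 35.14% / 13.36% = 0.6944
β_Galt = 0.422 × 41.33% / 13.36% = 1.3055
β_Zeller = 0.821 × 39.88% / 13.36% = 2.4507
β_P = Σ w_i β_i = 0.16×0.2003 + 0.09×0.8677 + 0.17×0.6944 + 0.26×1.3055 + 0.32×2.4507 = 1.3518
E(R_P) = R_f + β_P × MRP = 0.97% + 1.3518 × 7.03% = 10.47%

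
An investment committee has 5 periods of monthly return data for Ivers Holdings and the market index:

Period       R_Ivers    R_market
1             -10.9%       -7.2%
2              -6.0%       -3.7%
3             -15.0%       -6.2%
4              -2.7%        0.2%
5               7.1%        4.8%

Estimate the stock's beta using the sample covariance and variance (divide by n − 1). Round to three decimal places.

Mean R_i = (-10.9 − 6.0 − 15.0 − 2.7 + 7.1) / 5 = -5.5000%
Mean R_m = (-7.2 − 3.7 − 6.2 + 0.2 + 4.8) / 5 = -2.4200%
Σ(R_i − R̄_i)(R_m − R̄_m) = 160.6700  ⇒  Cov = 160.6700 / 4 = 40.1675
Σ(R_m − R̄_m)² = 97.7680  ⇒  Var(R_m) = 97.7680 / 4 = 24.4420
β = Cov / Var(R_m) = 40.1675 / 24.4420 = 1.6434

1.643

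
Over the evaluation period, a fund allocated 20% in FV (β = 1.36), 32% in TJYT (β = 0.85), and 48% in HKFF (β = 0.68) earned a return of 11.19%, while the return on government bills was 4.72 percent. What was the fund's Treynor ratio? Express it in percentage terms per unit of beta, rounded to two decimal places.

7.43%

β_P = 0.20×1.36 + 0.32×0.85 + 0.48×0.68 = 0.8704
Treynor = (R_P − R_f) / β_P = (11.19% − 4.72%) / 0.8704 = 6.47% / 0.8704 = 7.43%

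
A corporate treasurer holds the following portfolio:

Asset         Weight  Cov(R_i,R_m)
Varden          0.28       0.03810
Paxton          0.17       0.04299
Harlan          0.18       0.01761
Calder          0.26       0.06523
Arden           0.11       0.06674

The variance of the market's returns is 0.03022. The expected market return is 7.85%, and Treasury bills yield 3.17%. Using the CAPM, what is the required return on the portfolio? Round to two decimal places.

10.21%

β_Varden = 0.03810 / 0.03022 = 1.2608
β_Paxton = 0.04299 / 0.03022 = 1.4226
β_Harlan = 0.01761 / 0.03022 = 0.5827
β_Calder = 0.06523 / 0.03022 = 2.1585
β_Arden = 0.06674 / 0.03022 = 2.2085
β_P = Σ w_i β_i = 0.28×1.2608 + 0.17×1.4226 + 0.18×0.5827 + 0.26×2.1585 + 0.11×2.2085 = 1.5039
MRP = 7.85% − 3.17% = 4.68%
E(R_P) = R_f + β_P × MRP = 3.17% + 1.5039 × 4.68% = 10.21%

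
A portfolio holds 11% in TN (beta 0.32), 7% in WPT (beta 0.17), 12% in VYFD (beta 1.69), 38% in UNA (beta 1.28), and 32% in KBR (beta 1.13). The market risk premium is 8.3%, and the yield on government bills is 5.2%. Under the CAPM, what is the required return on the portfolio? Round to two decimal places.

14.31%

β_P = Σ w_i β_i = 0.11×0.32 + 0.07×0.17 + 0.12×1.69 + 0.38×1.28 + 0.32×1.13 = 1.0979
E(R_P) = R_f + β_P × MRP = 5.2% + 1.0979 × 8.3% = 14.31%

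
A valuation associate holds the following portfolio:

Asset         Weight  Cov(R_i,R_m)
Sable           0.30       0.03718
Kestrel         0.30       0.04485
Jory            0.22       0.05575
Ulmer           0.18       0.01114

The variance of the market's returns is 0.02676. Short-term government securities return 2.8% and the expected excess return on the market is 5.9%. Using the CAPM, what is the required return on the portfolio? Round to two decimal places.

β_Sable = 0.03718 / 0.02676 = 1.3894
β_Kestrel = 0.04485 / 0.02676 = 1.6760
β_Jory = 0.05575 / 0.02676 = 2.0833
β_Ulmer = 0.01114 / 0.02676 = 0.4163
β_P = Σ w_i β_i = 0.30×1.3894 + 0.30×1.6760 + 0.22×2.0833 + 0.18×0.4163 = 1.4529
E(R_P) = R_f + β_P × MRP = 2.8% + 1.4529 × 5.9% = 11.37%

11.37%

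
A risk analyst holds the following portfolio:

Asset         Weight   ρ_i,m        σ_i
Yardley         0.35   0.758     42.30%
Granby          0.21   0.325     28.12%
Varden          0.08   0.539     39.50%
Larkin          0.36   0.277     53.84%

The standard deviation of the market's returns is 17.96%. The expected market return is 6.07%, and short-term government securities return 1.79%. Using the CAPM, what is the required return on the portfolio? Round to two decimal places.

β_Yardley = 0.758 × 42.30% / 17.96% = 1.7853
β_Granby = 0.325 × 28.12% / 17.96% = 0.5089
β_Varden = 0.539 × 39.50% / 17.96% = 1.1854
β_Larkin = 0.277 × 53.84% / 17.96% = 0.8304
β_P = Σ w_i β_i = 0.35×1.7853 + 0.21×0.5089 + 0.08×1.1854 + 0.36×0.8304 = 1.1255
MRP = 6.07% − 1.79% = 4.28%
E(R_P) = R_f + β_P × MRP = 1.79% + 1.1255 × 4.28% = 6.61%

6.61%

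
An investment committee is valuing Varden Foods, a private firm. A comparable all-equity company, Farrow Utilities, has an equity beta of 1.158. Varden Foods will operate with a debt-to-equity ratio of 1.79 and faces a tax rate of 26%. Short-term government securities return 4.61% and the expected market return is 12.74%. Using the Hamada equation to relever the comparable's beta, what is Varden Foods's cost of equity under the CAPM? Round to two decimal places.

26.50%

β_L = β_U × [1 + (1 − t)(D/E)] = 1.158 × [1 + (1 − 0.26) × 1.79]
    = 1.158 × [1 + 0.74 × 1.79] = 1.158 × 2.3246 = 2.6919
MRP = 12.74% − 4.61% = 8.13%
E(R) = R_f + β_L × MRP = 4.61% + 2.6919 × 8.13% = 26.50%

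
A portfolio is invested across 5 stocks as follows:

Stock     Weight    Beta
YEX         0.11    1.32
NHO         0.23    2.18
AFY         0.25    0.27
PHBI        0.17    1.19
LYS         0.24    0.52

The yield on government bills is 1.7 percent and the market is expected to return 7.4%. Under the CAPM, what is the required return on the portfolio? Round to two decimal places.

β_P = Σ w_i β_i = 0.11×1.32 + 0.23×2.18 + 0.25×0.27 + 0.17×1.19 + 0.24×0.52 = 1.0412
MRP = 7.4% − 1.7% = 5.70%
E(R_P) = R_f + β_P × MRP = 1.7% + 1.0412 × 5.7% = 7.63%

7.63%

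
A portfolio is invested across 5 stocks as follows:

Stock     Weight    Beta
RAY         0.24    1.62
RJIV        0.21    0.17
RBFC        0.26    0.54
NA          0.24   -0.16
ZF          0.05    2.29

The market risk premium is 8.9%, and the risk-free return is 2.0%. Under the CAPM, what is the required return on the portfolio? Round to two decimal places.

β_P = Σ w_i β_i = 0.24×1.62 + 0.21×0.17 + 0.26×0.54 + 0.24×-0.16 + 0.05×2.29 = 0.6410
E(R_P) = R_f + β_P × MRP = 2.0% + 0.6410 × 8.9% = 7.70%

7.70%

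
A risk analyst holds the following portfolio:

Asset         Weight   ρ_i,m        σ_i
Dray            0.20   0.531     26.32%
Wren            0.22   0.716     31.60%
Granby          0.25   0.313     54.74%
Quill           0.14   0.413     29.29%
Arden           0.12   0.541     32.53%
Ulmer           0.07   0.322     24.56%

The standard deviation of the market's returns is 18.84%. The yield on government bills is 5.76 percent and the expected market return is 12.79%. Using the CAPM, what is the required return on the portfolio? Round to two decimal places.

11.89%

β_Dray = 0.531 × 26.32% / 18.84% = 0.7418
β_Wren = 0.716 × 31.60% / 18.84% = 1.2009
β_Granby = 0.313 × 54.74% / 18.84% = 0.9094
β_Quill = 0.413 × 29.29% / 18.84% = 0.6421
β_Arden = 0.541 × 32.53% / 18.84% = 0.9341
β_Ulmer = 0.322 × 24.56% / 18.84% = 0.4198
β_P = Σ w_i β_i = 0.20×0.7418 + 0.22×1.2009 + 0.25×0.9094 + 0.14×0.6421 + 0.12×0.9341 + 0.07×0.4198 = 0.8713
MRP = 12.79% − 5.76% = 7.03%
E(R_P) = R_f + β_P × MRP = 5.76% + 0.8713 × 7.03% = 11.89%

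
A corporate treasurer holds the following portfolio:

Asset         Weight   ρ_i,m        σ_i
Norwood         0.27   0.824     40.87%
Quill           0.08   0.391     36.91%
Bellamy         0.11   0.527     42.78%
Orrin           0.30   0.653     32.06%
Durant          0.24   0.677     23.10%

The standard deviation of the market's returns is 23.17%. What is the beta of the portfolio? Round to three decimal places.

β_Norwood = 0.824 × 40.87% / 23.17% = 1.4535
β_Quill = 0.391 × 36.91% / 23.17% = 0.6229
β_Bellamy = 0.527 × 42.78% / 23.17% = 0.9730
β_Orrin = 0.653 × 32.06% / 23.17% = 0.9035
β_Durant = 0.677 × 23.10% / 23.17% = 0.6750
β_P = Σ w_i β_i = 0.27×1.4535 + 0.08×0.6229 + 0.11×0.9730 + 0.30×0.9035 + 0.24×0.6750 = 0.9824

0.982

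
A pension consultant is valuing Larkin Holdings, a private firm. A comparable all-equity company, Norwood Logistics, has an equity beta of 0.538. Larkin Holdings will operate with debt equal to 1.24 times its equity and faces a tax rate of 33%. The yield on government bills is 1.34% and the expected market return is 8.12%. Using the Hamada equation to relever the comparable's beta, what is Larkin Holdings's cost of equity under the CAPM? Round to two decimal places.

β_L = β_U × [1 + (1 − t)(D/E)] = 0.538 × [1 + (1 − 0.33) × 1.24]
    = 0.538 × [1 + 0.67 × 1.24] = 0.538 × 1.8308 = 0.9850
MRP = 8.12% − 1.34% = 6.78%
E(R) = R_f + β_L × MRP = 1.34% + 0.9850 × 6.78% = 8.02%

8.02%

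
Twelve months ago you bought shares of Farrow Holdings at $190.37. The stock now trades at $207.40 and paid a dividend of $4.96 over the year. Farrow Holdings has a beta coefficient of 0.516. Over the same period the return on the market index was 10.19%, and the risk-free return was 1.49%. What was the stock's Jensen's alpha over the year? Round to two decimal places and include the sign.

Realised HPR = (P1 + D1 − P0) / P0 = (207.40 + 4.96 − 190.37) / 190.37 = 21.99 / 190.37 = 11.5512%
MRP = 10.19% − 1.49% = 8.70%
CAPM required = R_f + β·MRP = 1.49% + 0.516 × 8.70% = 5.97920%
α = realised − required = 11.5512% − 5.97920% = +5.57%

+5.57%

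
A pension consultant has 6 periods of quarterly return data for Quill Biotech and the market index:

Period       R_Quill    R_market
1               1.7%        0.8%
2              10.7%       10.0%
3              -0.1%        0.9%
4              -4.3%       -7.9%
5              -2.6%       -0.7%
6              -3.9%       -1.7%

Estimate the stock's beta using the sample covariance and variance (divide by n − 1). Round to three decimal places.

0.901

Mean R_i = (1.7 + 10.7 − 0.1 − 4.3 − 2.6 − 3.9) / 6 = 0.2500%
Mean R_m = (0.8 + 10.0 + 0.9 − 7.9 − 0.7 − 1.7) / 6 = 0.2333%
Σ(R_i − R̄_i)(R_m − R̄_m) = 150.3400  ⇒  Cov = 150.3400 / 5 = 30.0680
Σ(R_m − R̄_m)² = 166.9133  ⇒  Var(R_m) = 166.9133 / 5 = 33.3827
β = Cov / Var(R_m) = 30.0680 / 33.3827 = 0.9007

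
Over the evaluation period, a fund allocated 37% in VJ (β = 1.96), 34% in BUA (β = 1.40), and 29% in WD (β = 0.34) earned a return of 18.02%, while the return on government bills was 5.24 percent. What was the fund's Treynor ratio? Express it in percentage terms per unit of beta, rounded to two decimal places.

β_P = 0.37×1.96 + 0.34×1.40 + 0.29×0.34 = 1.2998
Treynor = (R_P − R_f) / β_P = (18.02% − 5.24%) / 1.2998 = 12.78% / 1.2998 = 9.83%

9.83%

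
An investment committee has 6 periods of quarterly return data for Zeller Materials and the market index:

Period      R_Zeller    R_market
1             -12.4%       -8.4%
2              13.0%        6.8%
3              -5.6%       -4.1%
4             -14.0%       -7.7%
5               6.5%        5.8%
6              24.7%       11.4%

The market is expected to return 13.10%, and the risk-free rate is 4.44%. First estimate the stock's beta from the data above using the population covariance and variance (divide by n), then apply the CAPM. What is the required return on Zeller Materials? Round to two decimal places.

Mean R_i = (-12.4 + 13.0 − 5.6 − 14.0 + 6.5 + 24.7) / 6 = 2.0333%
Mean R_m = (-8.4 + 6.8 − 4.1 − 7.7 + 5.8 + 11.4) / 6 = 0.6333%
Σ(R_i − R̄_i)(R_m − R̄_m) = 634.8733  ⇒  Cov = 634.8733 / 6 = 105.8122
Σ(R_m − R̄_m)² = 354.0933  ⇒  Var(R_m) = 354.0933 / 6 = 59.0156
β = Cov / Var(R_m) = 105.8122 / 59.0156 = 1.7930
MRP = 13.10% − 4.44% = 8.66%
E(R) = R_f + β × MRP = 4.44% + 1.7930 × 8.66% = 19.97%

19.97%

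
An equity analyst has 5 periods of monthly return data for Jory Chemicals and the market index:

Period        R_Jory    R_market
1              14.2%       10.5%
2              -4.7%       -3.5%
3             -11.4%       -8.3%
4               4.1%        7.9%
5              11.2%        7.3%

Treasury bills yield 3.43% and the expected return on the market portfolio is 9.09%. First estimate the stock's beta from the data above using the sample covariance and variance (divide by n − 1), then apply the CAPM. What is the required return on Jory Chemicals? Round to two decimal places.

10.54%

Mean R_i = (14.2 − 4.7 − 11.4 + 4.1 + 11.2) / 5 = 2.6800%
Mean R_m = (10.5 − 3.5 − 8.3 + 7.9 + 7.3) / 5 = 2.7800%
Σ(R_i − R̄_i)(R_m − R̄_m) = 337.0680  ⇒  Cov = 337.0680 / 4 = 84.2670
Σ(R_m − R̄_m)² = 268.4480  ⇒  Var(R_m) = 268.4480 / 4 = 67.1120
β = Cov / Var(R_m) = 84.2670 / 67.1120 = 1.2556
MRP = 9.09% − 3.43% = 5.66%
E(R) = R_f + β × MRP = 3.43% + 1.2556 × 5.66% = 10.54%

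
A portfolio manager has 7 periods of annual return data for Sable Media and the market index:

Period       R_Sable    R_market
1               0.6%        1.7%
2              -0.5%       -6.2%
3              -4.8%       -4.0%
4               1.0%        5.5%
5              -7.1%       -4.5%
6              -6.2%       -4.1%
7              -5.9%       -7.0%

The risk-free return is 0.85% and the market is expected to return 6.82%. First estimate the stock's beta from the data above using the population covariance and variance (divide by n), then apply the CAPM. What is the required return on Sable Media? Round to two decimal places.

4.05%

Mean R_i = (0.6 − 0.5 − 4.8 + 1.0 − 7.1 − 6.2 − 5.9) / 7 = -3.2714%
Mean R_m = (1.7 − 6.2 − 4.0 + 5.5 − 4.5 − 4.1 − 7.0) / 7 = -2.6571%
Σ(R_i − R̄_i)(R_m − R̄_m) = 66.6414  ⇒  Cov = 66.6414 / 7 = 9.5202
Σ(R_m − R̄_m)² = 124.2171  ⇒  Var(R_m) = 124.2171 / 7 = 17.7453
β = Cov / Var(R_m) = 9.5202 / 17.7453 = 0.5365
MRP = 6.82% − 0.85% = 5.97%
E(R) = R_f + β × MRP = 0.85% + 0.5365 × 5.97% = 4.05%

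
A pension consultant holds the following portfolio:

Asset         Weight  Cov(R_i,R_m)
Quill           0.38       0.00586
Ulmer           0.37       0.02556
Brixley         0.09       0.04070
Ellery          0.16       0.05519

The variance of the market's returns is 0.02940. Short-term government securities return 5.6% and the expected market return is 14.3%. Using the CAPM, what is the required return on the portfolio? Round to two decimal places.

β_Quill = 0.00586 / 0.02940 = 0.1993
β_Ulmer = 0.02556 / 0.02940 = 0.8694
β_Brixley = 0.04070 / 0.02940 = 1.3844
β_Ellery = 0.05519 / 0.02940 = 1.8772
β_P = Σ w_i β_i = 0.38×0.1993 + 0.37×0.8694 + 0.09×1.3844 + 0.16×1.8772 = 0.8224
MRP = 14.3% − 5.6% = 8.70%
E(R_P) = R_f + β_P × MRP = 5.6% + 0.8224 × 8.7% = 12.75%

12.75%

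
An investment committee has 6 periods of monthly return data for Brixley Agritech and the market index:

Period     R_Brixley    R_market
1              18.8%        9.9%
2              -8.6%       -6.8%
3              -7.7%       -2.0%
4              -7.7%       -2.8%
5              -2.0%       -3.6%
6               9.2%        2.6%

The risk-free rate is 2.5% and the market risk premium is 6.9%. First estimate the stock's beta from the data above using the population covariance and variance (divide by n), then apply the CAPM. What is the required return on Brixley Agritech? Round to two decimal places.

Mean R_i = (18.8 − 8.6 − 7.7 − 7.7 − 2.0 + 9.2) / 6 = 0.3333%
Mean R_m = (9.9 − 6.8 − 2.0 − 2.8 − 3.6 + 2.6) / 6 = -0.4500%
Σ(R_i − R̄_i)(R_m − R̄_m) = 313.5800  ⇒  Cov = 313.5800 / 6 = 52.2633
Σ(R_m − R̄_m)² = 174.5950  ⇒  Var(R_m) = 174.5950 / 6 = 29.0992
β = Cov / Var(R_m) = 52.2633 / 29.0992 = 1.7960
E(R) = R_f + β × MRP = 2.5% + 1.7960 × 6.9% = 14.89%

14.89%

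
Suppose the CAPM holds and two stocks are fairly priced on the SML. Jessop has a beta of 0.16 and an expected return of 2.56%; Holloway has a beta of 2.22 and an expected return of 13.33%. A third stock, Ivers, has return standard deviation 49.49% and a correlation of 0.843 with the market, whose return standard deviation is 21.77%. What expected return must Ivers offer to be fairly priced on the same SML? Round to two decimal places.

MRP = (13.33% − 2.56%) / (2.22 − 0.16) = 5.2282%
R_f = 2.56% − 0.16 × 5.2282% = 1.7235%
β_Ivers = ρ·σ_i/σ_m = 0.843 × 49.49 / 21.77 = 1.9164
E(R_Ivers) = R_f + β × MRP = 1.7235% + 1.9164 × 5.2282% = 11.74%

11.74%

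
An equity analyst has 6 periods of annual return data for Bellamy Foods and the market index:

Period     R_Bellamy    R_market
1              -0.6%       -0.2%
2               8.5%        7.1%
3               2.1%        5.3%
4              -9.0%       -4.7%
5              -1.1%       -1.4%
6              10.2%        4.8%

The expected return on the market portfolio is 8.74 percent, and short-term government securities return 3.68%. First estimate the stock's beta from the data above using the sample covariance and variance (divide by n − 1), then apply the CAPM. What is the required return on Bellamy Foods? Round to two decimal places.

Mean R_i = (-0.6 + 8.5 + 2.1 − 9.0 − 1.1 + 10.2) / 6 = 1.6833%
Mean R_m = (-0.2 + 7.1 + 5.3 − 4.7 − 1.4 + 4.8) / 6 = 1.8167%
Σ(R_i − R̄_i)(R_m − R̄_m) = 146.0517  ⇒  Cov = 146.0517 / 5 = 29.2103
Σ(R_m − R̄_m)² = 105.8283  ⇒  Var(R_m) = 105.8283 / 5 = 21.1657
β = Cov / Var(R_m) = 29.2103 / 21.1657 = 1.3801
MRP = 8.74% − 3.68% = 5.06%
E(R) = R_f + β × MRP = 3.68% + 1.3801 × 5.06% = 10.66%

10.66%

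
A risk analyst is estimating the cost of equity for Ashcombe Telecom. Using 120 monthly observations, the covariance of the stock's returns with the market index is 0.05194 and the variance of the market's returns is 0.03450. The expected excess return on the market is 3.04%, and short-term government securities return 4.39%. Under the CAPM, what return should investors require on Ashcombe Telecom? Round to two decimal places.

β = Cov(R_i, R_m) / Var(R_m) = 0.05194 / 0.03450 = 1.5055
E(R) = R_f + β × MRP = 4.39% + 1.5055 × 3.04% = 8.97%

8.97%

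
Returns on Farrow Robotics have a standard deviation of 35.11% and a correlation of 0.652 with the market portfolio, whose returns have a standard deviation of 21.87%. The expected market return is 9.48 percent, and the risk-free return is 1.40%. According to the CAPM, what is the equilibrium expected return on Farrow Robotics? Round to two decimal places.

9.86%

β = ρ × σ_i / σ_m = 0.652 × 35.11% / 21.87% = 1.0467
MRP = 9.48% − 1.40% = 8.08%
E(R) = 1.40% + 1.0467 × 8.08% = 9.86%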